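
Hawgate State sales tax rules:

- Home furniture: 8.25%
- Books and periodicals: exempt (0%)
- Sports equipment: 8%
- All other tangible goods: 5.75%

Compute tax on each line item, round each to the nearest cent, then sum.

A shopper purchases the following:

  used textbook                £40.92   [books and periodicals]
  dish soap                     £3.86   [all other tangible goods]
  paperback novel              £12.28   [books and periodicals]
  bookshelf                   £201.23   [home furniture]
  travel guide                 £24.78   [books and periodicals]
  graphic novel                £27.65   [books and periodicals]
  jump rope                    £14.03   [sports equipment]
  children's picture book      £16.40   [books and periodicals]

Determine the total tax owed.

Used textbook £40.92: books and periodicals → 0% → £0.00
Dish soap £3.86: all other tangible goods → 5.75% → £0.22
Paperback novel £12.28: books and periodicals → 0% → £0.00
Bookshelf £201.23: home furniture → 8.25% → £16.60
Travel guide £24.78: books and periodicals → 0% → £0.00
Graphic novel £27.65: books and periodicals → 0% → £0.00
Jump rope £14.03: sports equipment → 8% → £1.12
Children's picture book £16.40: books and periodicals → 0% → £0.00
Total tax = £0.22 + £16.60 + £1.12 = £17.94

£17.94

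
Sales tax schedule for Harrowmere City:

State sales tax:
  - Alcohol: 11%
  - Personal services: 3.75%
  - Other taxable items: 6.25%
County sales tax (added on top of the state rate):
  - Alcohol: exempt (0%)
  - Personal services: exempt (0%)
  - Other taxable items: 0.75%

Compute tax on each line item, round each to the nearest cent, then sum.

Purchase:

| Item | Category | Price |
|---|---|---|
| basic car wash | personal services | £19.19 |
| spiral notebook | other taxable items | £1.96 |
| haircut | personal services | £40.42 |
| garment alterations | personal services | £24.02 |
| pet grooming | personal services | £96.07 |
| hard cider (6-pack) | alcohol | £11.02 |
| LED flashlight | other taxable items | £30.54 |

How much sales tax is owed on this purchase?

Basic car wash £19.19: personal services → 3.75% + 0% county = 3.75% → £0.72
Spiral notebook £1.96: other taxable items → 6.25% + 0.75% county = 7% → £0.14
Haircut £40.42: personal services → 3.75% + 0% county = 3.75% → £1.52
Garment alterations £24.02: personal services → 3.75% + 0% county = 3.75% → £0.90
Pet grooming £96.07: personal services → 3.75% + 0% county = 3.75% → £3.60
Hard cider (6-pack) £11.02: alcohol → 11% + 0% county = 11% → £1.21
LED flashlight £30.54: other taxable items → 6.25% + 0.75% county = 7% → £2.14
Total tax = £0.72 + £0.14 + £1.52 + £0.90 + £3.60 + £1.21 + £2.14 = £10.23

£10.23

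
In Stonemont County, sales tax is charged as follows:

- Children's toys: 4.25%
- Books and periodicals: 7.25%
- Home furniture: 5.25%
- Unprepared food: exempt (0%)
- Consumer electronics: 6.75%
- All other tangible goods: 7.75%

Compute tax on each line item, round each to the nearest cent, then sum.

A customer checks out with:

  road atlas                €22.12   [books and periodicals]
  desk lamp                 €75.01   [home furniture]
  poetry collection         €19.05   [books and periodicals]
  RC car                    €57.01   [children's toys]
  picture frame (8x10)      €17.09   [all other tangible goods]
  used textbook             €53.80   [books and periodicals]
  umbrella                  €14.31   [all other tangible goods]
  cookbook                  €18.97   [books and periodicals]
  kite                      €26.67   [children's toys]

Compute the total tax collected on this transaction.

Road atlas €22.12: books and periodicals → 7.25% → €1.60
Desk lamp €75.01: home furniture → 5.25% → €3.94
Poetry collection €19.05: books and periodicals → 7.25% → €1.38
RC car €57.01: children's toys → 4.25% → €2.42
Picture frame (8x10) €17.09: all other tangible goods → 7.75% → €1.32
Used textbook €53.80: books and periodicals → 7.25% → €3.90
Umbrella €14.31: all other tangible goods → 7.75% → €1.11
Cookbook €18.97: books and periodicals → 7.25% → €1.38
Kite €26.67: children's toys → 4.25% → €1.13
Total tax = €1.60 + €3.94 + €1.38 + €2.42 + €1.32 + €3.90 + €1.11 + €1.38 + €1.13 = €18.18

€18.18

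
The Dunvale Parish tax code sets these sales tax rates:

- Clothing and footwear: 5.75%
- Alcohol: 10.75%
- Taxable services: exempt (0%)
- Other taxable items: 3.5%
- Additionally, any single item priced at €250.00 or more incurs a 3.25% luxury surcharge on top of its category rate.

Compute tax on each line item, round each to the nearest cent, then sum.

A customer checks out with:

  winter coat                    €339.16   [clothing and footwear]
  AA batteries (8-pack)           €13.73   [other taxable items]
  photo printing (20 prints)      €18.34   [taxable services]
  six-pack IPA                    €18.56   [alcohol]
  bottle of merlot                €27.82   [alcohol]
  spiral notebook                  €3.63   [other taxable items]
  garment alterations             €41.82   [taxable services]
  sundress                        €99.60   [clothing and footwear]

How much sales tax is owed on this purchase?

€41.85

Winter coat €339.16: clothing and footwear → 5.75% + 3.25% surcharge = 9% → €30.52
AA batteries (8-pack) €13.73: other taxable items → 3.5% → €0.48
Photo printing (20 prints) €18.34: taxable services → 0% → €0.00
Six-pack IPA €18.56: alcohol → 10.75% → €2.00
Bottle of merlot €27.82: alcohol → 10.75% → €2.99
Spiral notebook €3.63: other taxable items → 3.5% → €0.13
Garment alterations €41.82: taxable services → 0% → €0.00
Sundress €99.60: clothing and footwear → 5.75% → €5.73
Total tax = €30.52 + €0.48 + €2.00 + €2.99 + €0.13 + €5.73 = €41.85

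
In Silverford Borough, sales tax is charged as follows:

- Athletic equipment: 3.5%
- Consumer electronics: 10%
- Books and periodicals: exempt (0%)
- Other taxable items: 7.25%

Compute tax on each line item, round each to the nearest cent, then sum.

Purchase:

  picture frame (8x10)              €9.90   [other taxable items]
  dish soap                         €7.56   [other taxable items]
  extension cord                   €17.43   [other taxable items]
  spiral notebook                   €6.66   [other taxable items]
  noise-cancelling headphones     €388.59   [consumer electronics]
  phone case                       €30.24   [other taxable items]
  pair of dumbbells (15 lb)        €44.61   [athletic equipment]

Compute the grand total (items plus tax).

Picture frame (8x10) €9.90: other taxable items → 7.25% → €0.72
Dish soap €7.56: other taxable items → 7.25% → €0.55
Extension cord €17.43: other taxable items → 7.25% → €1.26
Spiral notebook €6.66: other taxable items → 7.25% → €0.48
Noise-cancelling headphones €388.59: consumer electronics → 10% → €38.86
Phone case €30.24: other taxable items → 7.25% → €2.19
Pair of dumbbells (15 lb) €44.61: athletic equipment → 3.5% → €1.56
Subtotal = €504.99; tax = €45.62; total due = €550.61

€550.61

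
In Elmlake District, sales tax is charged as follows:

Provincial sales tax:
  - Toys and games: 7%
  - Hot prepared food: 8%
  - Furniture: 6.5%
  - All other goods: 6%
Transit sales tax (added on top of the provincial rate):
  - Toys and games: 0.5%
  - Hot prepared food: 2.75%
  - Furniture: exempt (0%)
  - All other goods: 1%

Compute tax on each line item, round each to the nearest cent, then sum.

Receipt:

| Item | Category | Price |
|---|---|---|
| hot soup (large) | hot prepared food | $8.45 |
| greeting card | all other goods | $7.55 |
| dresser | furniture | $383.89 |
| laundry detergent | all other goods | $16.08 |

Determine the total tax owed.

$27.52

Hot soup (large) $8.45: hot prepared food → 8% + 2.75% transit = 10.75% → $0.91
Greeting card $7.55: all other goods → 6% + 1% transit = 7% → $0.53
Dresser $383.89: furniture → 6.5% + 0% transit = 6.5% → $24.95
Laundry detergent $16.08: all other goods → 6% + 1% transit = 7% → $1.13
Total tax = $0.91 + $0.53 + $24.95 + $1.13 = $27.52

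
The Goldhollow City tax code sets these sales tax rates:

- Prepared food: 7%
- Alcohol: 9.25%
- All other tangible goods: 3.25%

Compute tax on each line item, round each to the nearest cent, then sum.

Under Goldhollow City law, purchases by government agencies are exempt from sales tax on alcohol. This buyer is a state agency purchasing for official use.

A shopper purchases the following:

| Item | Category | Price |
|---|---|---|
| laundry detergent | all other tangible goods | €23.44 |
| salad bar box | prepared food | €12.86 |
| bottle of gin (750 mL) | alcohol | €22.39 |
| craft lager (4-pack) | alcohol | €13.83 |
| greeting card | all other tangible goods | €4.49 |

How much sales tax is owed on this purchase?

Laundry detergent €23.44: all other tangible goods → 3.25% → €0.76
Salad bar box €12.86: prepared food → 7% → €0.90
Bottle of gin (750 mL) €22.39: alcohol, buyer-exempt → 0% → €0.00
Craft lager (4-pack) €13.83: alcohol, buyer-exempt → 0% → €0.00
Greeting card €4.49: all other tangible goods → 3.25% → €0.15
Total tax = €0.76 + €0.90 + €0.15 = €1.81

€1.81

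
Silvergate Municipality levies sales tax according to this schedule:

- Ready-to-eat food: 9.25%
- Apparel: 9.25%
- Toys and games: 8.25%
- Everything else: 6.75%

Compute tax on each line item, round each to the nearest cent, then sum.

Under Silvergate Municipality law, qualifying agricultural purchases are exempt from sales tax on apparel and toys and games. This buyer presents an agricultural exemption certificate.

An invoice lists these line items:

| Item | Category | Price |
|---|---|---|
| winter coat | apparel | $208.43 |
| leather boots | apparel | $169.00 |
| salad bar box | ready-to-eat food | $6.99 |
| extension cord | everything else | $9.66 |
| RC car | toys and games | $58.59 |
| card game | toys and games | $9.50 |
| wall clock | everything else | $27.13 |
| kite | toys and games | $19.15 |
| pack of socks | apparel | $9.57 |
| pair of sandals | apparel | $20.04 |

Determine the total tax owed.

Winter coat $208.43: apparel, buyer-exempt → 0% → $0.00
Leather boots $169.00: apparel, buyer-exempt → 0% → $0.00
Salad bar box $6.99: ready-to-eat food → 9.25% → $0.65
Extension cord $9.66: everything else → 6.75% → $0.65
RC car $58.59: toys and games, buyer-exempt → 0% → $0.00
Card game $9.50: toys and games, buyer-exempt → 0% → $0.00
Wall clock $27.13: everything else → 6.75% → $1.83
Kite $19.15: toys and games, buyer-exempt → 0% → $0.00
Pack of socks $9.57: apparel, buyer-exempt → 0% → $0.00
Pair of sandals $20.04: apparel, buyer-exempt → 0% → $0.00
Total tax = $0.65 + $0.65 + $1.83 = $3.13

$3.13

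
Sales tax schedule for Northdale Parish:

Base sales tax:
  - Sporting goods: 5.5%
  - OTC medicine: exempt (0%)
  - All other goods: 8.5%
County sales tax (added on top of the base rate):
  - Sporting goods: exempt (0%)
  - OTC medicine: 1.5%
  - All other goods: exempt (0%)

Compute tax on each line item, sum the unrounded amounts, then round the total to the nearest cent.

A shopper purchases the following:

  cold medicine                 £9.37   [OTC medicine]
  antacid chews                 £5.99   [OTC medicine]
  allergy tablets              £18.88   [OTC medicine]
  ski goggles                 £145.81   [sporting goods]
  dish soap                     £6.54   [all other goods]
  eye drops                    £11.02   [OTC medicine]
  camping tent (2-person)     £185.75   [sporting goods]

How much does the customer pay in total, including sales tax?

Cold medicine £9.37: OTC medicine → 0% + 1.5% county = 1.5% → £0.14055
Antacid chews £5.99: OTC medicine → 0% + 1.5% county = 1.5% → £0.08985
Allergy tablets £18.88: OTC medicine → 0% + 1.5% county = 1.5% → £0.2832
Ski goggles £145.81: sporting goods → 5.5% + 0% county = 5.5% → £8.01955
Dish soap £6.54: all other goods → 8.5% + 0% county = 8.5% → £0.5559
Eye drops £11.02: OTC medicine → 0% + 1.5% county = 1.5% → £0.1653
Camping tent (2-person) £185.75: sporting goods → 5.5% + 0% county = 5.5% → £10.21625
Subtotal = £383.36; unrounded tax = £19.4706 → £19.47; total due = £402.83

£402.83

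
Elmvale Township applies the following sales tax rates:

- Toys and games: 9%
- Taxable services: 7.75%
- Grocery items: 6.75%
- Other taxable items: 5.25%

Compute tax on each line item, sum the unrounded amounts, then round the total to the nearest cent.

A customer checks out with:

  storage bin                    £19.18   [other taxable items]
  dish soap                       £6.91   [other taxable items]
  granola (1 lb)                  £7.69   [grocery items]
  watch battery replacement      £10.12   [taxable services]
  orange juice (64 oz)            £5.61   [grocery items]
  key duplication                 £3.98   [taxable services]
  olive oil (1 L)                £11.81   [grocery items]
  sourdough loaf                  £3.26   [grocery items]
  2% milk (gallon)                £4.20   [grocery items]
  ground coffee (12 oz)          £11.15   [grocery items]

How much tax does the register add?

Storage bin £19.18: other taxable items → 5.25% → £1.00695
Dish soap £6.91: other taxable items → 5.25% → £0.362775
Granola (1 lb) £7.69: grocery items → 6.75% → £0.519075
Watch battery replacement £10.12: taxable services → 7.75% → £0.7843
Orange juice (64 oz) £5.61: grocery items → 6.75% → £0.378675
Key duplication £3.98: taxable services → 7.75% → £0.30845
Olive oil (1 L) £11.81: grocery items → 6.75% → £0.797175
Sourdough loaf £3.26: grocery items → 6.75% → £0.22005
2% milk (gallon) £4.20: grocery items → 6.75% → £0.2835
Ground coffee (12 oz) £11.15: grocery items → 6.75% → £0.752625
Unrounded tax sum = £5.413575 → £5.41

£5.41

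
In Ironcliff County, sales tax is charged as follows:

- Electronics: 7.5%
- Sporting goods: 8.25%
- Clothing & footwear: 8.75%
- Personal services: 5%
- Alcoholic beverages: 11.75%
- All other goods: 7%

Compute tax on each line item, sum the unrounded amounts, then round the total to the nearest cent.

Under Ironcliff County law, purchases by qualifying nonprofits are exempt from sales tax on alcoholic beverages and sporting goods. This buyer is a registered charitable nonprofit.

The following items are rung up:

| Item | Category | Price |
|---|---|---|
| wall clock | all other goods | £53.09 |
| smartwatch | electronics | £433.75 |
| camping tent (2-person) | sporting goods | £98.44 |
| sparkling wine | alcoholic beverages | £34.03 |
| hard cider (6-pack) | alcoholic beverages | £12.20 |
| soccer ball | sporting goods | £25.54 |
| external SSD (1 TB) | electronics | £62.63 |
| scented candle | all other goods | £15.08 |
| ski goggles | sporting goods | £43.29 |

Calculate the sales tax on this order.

£42.00

Wall clock £53.09: all other goods → 7% → £3.7163
Smartwatch £433.75: electronics → 7.5% → £32.53125
Camping tent (2-person) £98.44: sporting goods, buyer-exempt → 0% → £0.00
Sparkling wine £34.03: alcoholic beverages, buyer-exempt → 0% → £0.00
Hard cider (6-pack) £12.20: alcoholic beverages, buyer-exempt → 0% → £0.00
Soccer ball £25.54: sporting goods, buyer-exempt → 0% → £0.00
External SSD (1 TB) £62.63: electronics → 7.5% → £4.69725
Scented candle £15.08: all other goods → 7% → £1.0556
Ski goggles £43.29: sporting goods, buyer-exempt → 0% → £0.00
Unrounded tax sum = £42.0004 → £42.00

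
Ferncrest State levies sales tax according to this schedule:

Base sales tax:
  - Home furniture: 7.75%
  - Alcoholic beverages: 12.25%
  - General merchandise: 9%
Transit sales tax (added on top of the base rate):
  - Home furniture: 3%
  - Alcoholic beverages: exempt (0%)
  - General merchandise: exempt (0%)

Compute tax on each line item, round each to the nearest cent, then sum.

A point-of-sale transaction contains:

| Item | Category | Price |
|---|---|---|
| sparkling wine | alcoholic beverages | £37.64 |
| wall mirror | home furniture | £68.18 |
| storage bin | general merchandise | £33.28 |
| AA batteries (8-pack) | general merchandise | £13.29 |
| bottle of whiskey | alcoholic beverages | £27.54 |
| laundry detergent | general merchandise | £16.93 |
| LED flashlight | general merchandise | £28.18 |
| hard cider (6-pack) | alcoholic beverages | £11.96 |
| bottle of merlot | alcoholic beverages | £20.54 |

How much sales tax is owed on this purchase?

Sparkling wine £37.64: alcoholic beverages → 12.25% + 0% transit = 12.25% → £4.61
Wall mirror £68.18: home furniture → 7.75% + 3% transit = 10.75% → £7.33
Storage bin £33.28: general merchandise → 9% + 0% transit = 9% → £3.00
AA batteries (8-pack) £13.29: general merchandise → 9% + 0% transit = 9% → £1.20
Bottle of whiskey £27.54: alcoholic beverages → 12.25% + 0% transit = 12.25% → £3.37
Laundry detergent £16.93: general merchandise → 9% + 0% transit = 9% → £1.52
LED flashlight £28.18: general merchandise → 9% + 0% transit = 9% → £2.54
Hard cider (6-pack) £11.96: alcoholic beverages → 12.25% + 0% transit = 12.25% → £1.47
Bottle of merlot £20.54: alcoholic beverages → 12.25% + 0% transit = 12.25% → £2.52
Total tax = £4.61 + £7.33 + £3.00 + £1.20 + £3.37 + £1.52 + £2.54 + £1.47 + £2.52 = £27.56

£27.56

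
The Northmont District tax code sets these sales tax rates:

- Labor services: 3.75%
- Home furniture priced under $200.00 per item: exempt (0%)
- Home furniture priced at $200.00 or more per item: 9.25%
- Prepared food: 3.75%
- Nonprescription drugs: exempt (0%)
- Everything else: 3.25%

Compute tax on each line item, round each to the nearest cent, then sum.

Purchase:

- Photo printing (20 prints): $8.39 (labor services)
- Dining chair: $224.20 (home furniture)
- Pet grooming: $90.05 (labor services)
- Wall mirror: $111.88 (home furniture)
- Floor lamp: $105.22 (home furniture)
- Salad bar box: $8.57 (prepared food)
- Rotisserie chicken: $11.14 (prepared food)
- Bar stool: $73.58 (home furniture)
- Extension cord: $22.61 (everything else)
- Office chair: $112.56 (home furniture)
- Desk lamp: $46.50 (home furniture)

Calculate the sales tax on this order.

Photo printing (20 prints) $8.39: labor services → 3.75% → $0.31
Dining chair $224.20: home furniture, $200.00 or more → 9.25% → $20.74
Pet grooming $90.05: labor services → 3.75% → $3.38
Wall mirror $111.88: home furniture, under $200.00 → 0% → $0.00
Floor lamp $105.22: home furniture, under $200.00 → 0% → $0.00
Salad bar box $8.57: prepared food → 3.75% → $0.32
Rotisserie chicken $11.14: prepared food → 3.75% → $0.42
Bar stool $73.58: home furniture, under $200.00 → 0% → $0.00
Extension cord $22.61: everything else → 3.25% → $0.73
Office chair $112.56: home furniture, under $200.00 → 0% → $0.00
Desk lamp $46.50: home furniture, under $200.00 → 0% → $0.00
Total tax = $0.31 + $20.74 + $3.38 + $0.32 + $0.42 + $0.73 = $25.90

$25.90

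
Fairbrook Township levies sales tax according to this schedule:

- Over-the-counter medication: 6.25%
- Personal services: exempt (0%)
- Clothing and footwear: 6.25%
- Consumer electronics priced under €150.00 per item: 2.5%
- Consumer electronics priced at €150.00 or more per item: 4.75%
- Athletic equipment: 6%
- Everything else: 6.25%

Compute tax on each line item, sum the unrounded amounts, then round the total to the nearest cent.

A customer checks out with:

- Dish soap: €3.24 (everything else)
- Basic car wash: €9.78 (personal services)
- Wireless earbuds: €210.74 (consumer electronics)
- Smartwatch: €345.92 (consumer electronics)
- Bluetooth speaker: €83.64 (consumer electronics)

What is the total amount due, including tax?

€682.05

Dish soap €3.24: everything else → 6.25% → €0.2025
Basic car wash €9.78: personal services → 0% → €0.00
Wireless earbuds €210.74: consumer electronics, €150.00 or more → 4.75% → €10.01015
Smartwatch €345.92: consumer electronics, €150.00 or more → 4.75% → €16.4312
Bluetooth speaker €83.64: consumer electronics, under €150.00 → 2.5% → €2.091
Subtotal = €653.32; unrounded tax = €28.73485 → €28.73; total due = €682.05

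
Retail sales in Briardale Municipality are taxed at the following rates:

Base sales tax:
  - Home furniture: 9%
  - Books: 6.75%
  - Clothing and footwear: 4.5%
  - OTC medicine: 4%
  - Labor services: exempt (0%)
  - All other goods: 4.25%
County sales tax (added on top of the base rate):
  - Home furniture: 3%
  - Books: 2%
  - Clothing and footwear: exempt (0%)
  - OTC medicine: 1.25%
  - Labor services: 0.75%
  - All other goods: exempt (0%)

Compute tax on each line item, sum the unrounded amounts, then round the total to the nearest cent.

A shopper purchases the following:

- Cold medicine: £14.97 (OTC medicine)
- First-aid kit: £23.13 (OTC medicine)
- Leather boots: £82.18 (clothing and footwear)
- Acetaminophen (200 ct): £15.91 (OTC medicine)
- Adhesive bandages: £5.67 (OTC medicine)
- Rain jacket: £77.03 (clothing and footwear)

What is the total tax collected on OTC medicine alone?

Cold medicine £14.97: OTC medicine → 4% + 1.25% county = 5.25% → £0.785925
First-aid kit £23.13: OTC medicine → 4% + 1.25% county = 5.25% → £1.214325
Acetaminophen (200 ct) £15.91: OTC medicine → 4% + 1.25% county = 5.25% → £0.835275
Adhesive bandages £5.67: OTC medicine → 4% + 1.25% county = 5.25% → £0.297675
Tax on OTC medicine: unrounded sum = £3.1332 → £3.13

£3.13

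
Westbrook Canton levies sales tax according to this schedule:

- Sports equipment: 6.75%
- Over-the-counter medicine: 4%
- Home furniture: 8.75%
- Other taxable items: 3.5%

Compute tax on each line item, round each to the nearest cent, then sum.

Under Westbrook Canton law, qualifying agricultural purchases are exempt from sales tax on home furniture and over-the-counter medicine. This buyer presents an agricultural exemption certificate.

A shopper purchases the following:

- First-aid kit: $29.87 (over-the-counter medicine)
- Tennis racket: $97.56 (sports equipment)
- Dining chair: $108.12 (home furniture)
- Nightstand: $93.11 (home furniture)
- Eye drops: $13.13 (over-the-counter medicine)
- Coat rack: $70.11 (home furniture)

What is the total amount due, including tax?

$418.49

First-aid kit $29.87: over-the-counter medicine, buyer-exempt → 0% → $0.00
Tennis racket $97.56: sports equipment → 6.75% → $6.59
Dining chair $108.12: home furniture, buyer-exempt → 0% → $0.00
Nightstand $93.11: home furniture, buyer-exempt → 0% → $0.00
Eye drops $13.13: over-the-counter medicine, buyer-exempt → 0% → $0.00
Coat rack $70.11: home furniture, buyer-exempt → 0% → $0.00
Subtotal = $411.90; tax = $6.59; total due = $418.49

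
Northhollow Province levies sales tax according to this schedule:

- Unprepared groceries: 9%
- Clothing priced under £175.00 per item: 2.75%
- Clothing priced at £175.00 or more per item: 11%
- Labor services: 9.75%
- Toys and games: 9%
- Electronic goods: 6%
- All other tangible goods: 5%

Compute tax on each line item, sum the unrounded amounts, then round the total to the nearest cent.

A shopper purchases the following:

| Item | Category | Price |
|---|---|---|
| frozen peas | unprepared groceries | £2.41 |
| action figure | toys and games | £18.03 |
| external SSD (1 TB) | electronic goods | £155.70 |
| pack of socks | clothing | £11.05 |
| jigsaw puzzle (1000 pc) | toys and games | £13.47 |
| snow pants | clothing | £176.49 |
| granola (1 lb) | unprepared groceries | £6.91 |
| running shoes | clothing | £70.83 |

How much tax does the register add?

Frozen peas £2.41: unprepared groceries → 9% → £0.2169
Action figure £18.03: toys and games → 9% → £1.6227
External SSD (1 TB) £155.70: electronic goods → 6% → £9.342
Pack of socks £11.05: clothing, under £175.00 → 2.75% → £0.303875
Jigsaw puzzle (1000 pc) £13.47: toys and games → 9% → £1.2123
Snow pants £176.49: clothing, £175.00 or more → 11% → £19.4139
Granola (1 lb) £6.91: unprepared groceries → 9% → £0.6219
Running shoes £70.83: clothing, under £175.00 → 2.75% → £1.947825
Unrounded tax sum = £34.6814 → £34.68

£34.68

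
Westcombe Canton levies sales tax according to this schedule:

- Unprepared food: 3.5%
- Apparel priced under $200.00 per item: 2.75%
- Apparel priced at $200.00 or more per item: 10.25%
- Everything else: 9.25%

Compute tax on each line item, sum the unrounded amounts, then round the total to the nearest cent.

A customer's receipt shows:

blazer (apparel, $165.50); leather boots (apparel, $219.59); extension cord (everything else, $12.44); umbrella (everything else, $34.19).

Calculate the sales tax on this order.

Blazer $165.50: apparel, under $200.00 → 2.75% → $4.55125
Leather boots $219.59: apparel, $200.00 or more → 10.25% → $22.507975
Extension cord $12.44: everything else → 9.25% → $1.1507
Umbrella $34.19: everything else → 9.25% → $3.162575
Unrounded tax sum = $31.3725 → $31.37

$31.37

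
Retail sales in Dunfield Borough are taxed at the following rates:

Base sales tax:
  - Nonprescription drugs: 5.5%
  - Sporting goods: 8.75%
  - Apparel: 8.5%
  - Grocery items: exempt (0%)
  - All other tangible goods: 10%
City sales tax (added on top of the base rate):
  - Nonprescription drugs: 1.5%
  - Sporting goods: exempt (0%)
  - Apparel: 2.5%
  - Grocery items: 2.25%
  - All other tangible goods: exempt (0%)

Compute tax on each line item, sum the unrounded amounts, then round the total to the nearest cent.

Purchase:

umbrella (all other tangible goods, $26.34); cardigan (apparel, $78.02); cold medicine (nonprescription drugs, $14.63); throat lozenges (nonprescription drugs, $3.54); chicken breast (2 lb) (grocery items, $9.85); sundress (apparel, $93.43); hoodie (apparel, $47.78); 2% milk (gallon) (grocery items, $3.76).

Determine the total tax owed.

Umbrella $26.34: all other tangible goods → 10% + 0% city = 10% → $2.634
Cardigan $78.02: apparel → 8.5% + 2.5% city = 11% → $8.5822
Cold medicine $14.63: nonprescription drugs → 5.5% + 1.5% city = 7% → $1.0241
Throat lozenges $3.54: nonprescription drugs → 5.5% + 1.5% city = 7% → $0.2478
Chicken breast (2 lb) $9.85: grocery items → 0% + 2.25% city = 2.25% → $0.221625
Sundress $93.43: apparel → 8.5% + 2.5% city = 11% → $10.2773
Hoodie $47.78: apparel → 8.5% + 2.5% city = 11% → $5.2558
2% milk (gallon) $3.76: grocery items → 0% + 2.25% city = 2.25% → $0.0846
Unrounded tax sum = $28.327425 → $28.33

$28.33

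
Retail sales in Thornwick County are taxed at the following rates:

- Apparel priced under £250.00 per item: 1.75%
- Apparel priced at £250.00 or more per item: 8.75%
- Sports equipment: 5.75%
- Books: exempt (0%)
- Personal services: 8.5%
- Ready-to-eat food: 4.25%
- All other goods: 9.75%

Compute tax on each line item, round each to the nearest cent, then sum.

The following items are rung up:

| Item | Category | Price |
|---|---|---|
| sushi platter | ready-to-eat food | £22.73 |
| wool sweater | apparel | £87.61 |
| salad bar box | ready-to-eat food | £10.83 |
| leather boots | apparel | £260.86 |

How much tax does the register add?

Sushi platter £22.73: ready-to-eat food → 4.25% → £0.97
Wool sweater £87.61: apparel, under £250.00 → 1.75% → £1.53
Salad bar box £10.83: ready-to-eat food → 4.25% → £0.46
Leather boots £260.86: apparel, £250.00 or more → 8.75% → £22.83
Total tax = £0.97 + £1.53 + £0.46 + £22.83 = £25.79

£25.79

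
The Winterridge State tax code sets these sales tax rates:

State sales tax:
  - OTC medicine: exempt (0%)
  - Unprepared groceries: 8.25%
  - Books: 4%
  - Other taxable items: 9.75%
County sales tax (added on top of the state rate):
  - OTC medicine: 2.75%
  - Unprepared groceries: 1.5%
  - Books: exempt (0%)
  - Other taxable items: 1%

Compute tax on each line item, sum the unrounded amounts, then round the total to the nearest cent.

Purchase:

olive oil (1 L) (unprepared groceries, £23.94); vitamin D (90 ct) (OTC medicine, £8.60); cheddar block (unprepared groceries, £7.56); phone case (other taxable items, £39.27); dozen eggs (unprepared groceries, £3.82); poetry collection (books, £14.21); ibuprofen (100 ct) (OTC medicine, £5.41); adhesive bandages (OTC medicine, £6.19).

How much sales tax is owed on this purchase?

Olive oil (1 L) £23.94: unprepared groceries → 8.25% + 1.5% county = 9.75% → £2.33415
Vitamin D (90 ct) £8.60: OTC medicine → 0% + 2.75% county = 2.75% → £0.2365
Cheddar block £7.56: unprepared groceries → 8.25% + 1.5% county = 9.75% → £0.7371
Phone case £39.27: other taxable items → 9.75% + 1% county = 10.75% → £4.221525
Dozen eggs £3.82: unprepared groceries → 8.25% + 1.5% county = 9.75% → £0.37245
Poetry collection £14.21: books → 4% + 0% county = 4% → £0.5684
Ibuprofen (100 ct) £5.41: OTC medicine → 0% + 2.75% county = 2.75% → £0.148775
Adhesive bandages £6.19: OTC medicine → 0% + 2.75% county = 2.75% → £0.170225
Unrounded tax sum = £8.789125 → £8.79

£8.79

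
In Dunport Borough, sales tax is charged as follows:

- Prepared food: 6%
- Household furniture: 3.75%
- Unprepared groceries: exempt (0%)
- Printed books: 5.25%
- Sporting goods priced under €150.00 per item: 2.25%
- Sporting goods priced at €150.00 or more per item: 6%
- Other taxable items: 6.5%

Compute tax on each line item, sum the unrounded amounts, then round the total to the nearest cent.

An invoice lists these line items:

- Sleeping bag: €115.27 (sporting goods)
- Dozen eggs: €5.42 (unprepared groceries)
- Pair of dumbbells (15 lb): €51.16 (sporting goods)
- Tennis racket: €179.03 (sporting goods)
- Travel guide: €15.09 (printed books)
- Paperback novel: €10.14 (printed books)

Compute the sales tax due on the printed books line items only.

Travel guide €15.09: printed books → 5.25% → €0.792225
Paperback novel €10.14: printed books → 5.25% → €0.53235
Tax on printed books: unrounded sum = €1.324575 → €1.32

€1.32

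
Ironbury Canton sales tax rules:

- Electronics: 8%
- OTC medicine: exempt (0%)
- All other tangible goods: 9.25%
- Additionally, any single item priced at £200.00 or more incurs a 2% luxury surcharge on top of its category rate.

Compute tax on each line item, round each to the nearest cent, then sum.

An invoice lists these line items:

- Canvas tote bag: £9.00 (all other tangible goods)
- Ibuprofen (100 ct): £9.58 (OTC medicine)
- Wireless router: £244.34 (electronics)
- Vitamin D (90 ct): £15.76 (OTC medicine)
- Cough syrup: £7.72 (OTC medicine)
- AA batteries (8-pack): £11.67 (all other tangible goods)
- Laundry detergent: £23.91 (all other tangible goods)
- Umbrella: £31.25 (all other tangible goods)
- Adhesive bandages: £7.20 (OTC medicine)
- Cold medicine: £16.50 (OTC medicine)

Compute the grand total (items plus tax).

£408.37

Canvas tote bag £9.00: all other tangible goods → 9.25% → £0.83
Ibuprofen (100 ct) £9.58: OTC medicine → 0% → £0.00
Wireless router £244.34: electronics → 8% + 2% surcharge = 10% → £24.43
Vitamin D (90 ct) £15.76: OTC medicine → 0% → £0.00
Cough syrup £7.72: OTC medicine → 0% → £0.00
AA batteries (8-pack) £11.67: all other tangible goods → 9.25% → £1.08
Laundry detergent £23.91: all other tangible goods → 9.25% → £2.21
Umbrella £31.25: all other tangible goods → 9.25% → £2.89
Adhesive bandages £7.20: OTC medicine → 0% → £0.00
Cold medicine £16.50: OTC medicine → 0% → £0.00
Subtotal = £376.93; tax = £31.44; total due = £408.37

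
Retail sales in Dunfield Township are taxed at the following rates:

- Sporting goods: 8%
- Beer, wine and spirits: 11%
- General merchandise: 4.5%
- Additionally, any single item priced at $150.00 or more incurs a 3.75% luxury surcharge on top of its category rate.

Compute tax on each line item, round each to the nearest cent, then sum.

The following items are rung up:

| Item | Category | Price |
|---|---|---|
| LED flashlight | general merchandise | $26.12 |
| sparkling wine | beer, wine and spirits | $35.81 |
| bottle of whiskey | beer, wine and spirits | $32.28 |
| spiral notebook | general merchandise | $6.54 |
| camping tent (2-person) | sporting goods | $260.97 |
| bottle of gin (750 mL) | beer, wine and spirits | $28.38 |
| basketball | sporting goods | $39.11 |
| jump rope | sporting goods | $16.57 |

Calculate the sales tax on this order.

$47.20

LED flashlight $26.12: general merchandise → 4.5% → $1.18
Sparkling wine $35.81: beer, wine and spirits → 11% → $3.94
Bottle of whiskey $32.28: beer, wine and spirits → 11% → $3.55
Spiral notebook $6.54: general merchandise → 4.5% → $0.29
Camping tent (2-person) $260.97: sporting goods → 8% + 3.75% surcharge = 11.75% → $30.66
Bottle of gin (750 mL) $28.38: beer, wine and spirits → 11% → $3.12
Basketball $39.11: sporting goods → 8% → $3.13
Jump rope $16.57: sporting goods → 8% → $1.33
Total tax = $1.18 + $3.94 + $3.55 + $0.29 + $30.66 + $3.12 + $3.13 + $1.33 = $47.20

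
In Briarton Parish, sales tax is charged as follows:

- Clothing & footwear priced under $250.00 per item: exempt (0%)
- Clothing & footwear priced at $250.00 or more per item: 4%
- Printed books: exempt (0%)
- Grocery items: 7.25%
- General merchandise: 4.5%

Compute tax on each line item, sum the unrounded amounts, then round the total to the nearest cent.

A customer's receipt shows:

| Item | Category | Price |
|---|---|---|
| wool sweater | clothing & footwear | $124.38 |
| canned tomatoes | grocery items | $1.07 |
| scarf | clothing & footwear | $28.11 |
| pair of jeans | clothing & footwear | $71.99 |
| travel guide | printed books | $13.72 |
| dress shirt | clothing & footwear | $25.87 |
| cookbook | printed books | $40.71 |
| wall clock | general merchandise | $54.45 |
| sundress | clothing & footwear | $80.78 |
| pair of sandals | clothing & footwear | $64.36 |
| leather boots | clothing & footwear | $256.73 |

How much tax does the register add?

$12.80

Wool sweater $124.38: clothing & footwear, under $250.00 → 0% → $0.00
Canned tomatoes $1.07: grocery items → 7.25% → $0.077575
Scarf $28.11: clothing & footwear, under $250.00 → 0% → $0.00
Pair of jeans $71.99: clothing & footwear, under $250.00 → 0% → $0.00
Travel guide $13.72: printed books → 0% → $0.00
Dress shirt $25.87: clothing & footwear, under $250.00 → 0% → $0.00
Cookbook $40.71: printed books → 0% → $0.00
Wall clock $54.45: general merchandise → 4.5% → $2.45025
Sundress $80.78: clothing & footwear, under $250.00 → 0% → $0.00
Pair of sandals $64.36: clothing & footwear, under $250.00 → 0% → $0.00
Leather boots $256.73: clothing & footwear, $250.00 or more → 4% → $10.2692
Unrounded tax sum = $12.797025 → $12.80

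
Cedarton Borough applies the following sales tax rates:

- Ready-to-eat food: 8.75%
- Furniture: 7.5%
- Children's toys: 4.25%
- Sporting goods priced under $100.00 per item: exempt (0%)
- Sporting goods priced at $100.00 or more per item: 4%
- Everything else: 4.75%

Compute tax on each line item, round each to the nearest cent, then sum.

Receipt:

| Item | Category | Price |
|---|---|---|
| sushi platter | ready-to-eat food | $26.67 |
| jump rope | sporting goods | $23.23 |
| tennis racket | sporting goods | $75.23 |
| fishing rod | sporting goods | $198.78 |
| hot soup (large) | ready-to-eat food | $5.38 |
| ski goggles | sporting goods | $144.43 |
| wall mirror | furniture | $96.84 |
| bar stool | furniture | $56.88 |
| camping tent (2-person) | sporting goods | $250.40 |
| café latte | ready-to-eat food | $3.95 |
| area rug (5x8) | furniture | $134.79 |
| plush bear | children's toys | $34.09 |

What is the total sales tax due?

Sushi platter $26.67: ready-to-eat food → 8.75% → $2.33
Jump rope $23.23: sporting goods, under $100.00 → 0% → $0.00
Tennis racket $75.23: sporting goods, under $100.00 → 0% → $0.00
Fishing rod $198.78: sporting goods, $100.00 or more → 4% → $7.95
Hot soup (large) $5.38: ready-to-eat food → 8.75% → $0.47
Ski goggles $144.43: sporting goods, $100.00 or more → 4% → $5.78
Wall mirror $96.84: furniture → 7.5% → $7.26
Bar stool $56.88: furniture → 7.5% → $4.27
Camping tent (2-person) $250.40: sporting goods, $100.00 or more → 4% → $10.02
Café latte $3.95: ready-to-eat food → 8.75% → $0.35
Area rug (5x8) $134.79: furniture → 7.5% → $10.11
Plush bear $34.09: children's toys → 4.25% → $1.45
Total tax = $2.33 + $7.95 + $0.47 + $5.78 + $7.26 + $4.27 + $10.02 + $0.35 + $10.11 + $1.45 = $49.99

$49.99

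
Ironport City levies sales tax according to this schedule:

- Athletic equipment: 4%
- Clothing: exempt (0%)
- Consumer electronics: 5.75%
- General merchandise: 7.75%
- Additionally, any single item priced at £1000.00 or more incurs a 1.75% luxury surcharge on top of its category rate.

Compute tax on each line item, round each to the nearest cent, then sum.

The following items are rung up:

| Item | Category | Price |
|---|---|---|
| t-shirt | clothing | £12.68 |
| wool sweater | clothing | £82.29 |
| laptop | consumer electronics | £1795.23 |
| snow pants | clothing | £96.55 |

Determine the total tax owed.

T-shirt £12.68: clothing → 0% → £0.00
Wool sweater £82.29: clothing → 0% → £0.00
Laptop £1795.23: consumer electronics → 5.75% + 1.75% surcharge = 7.5% → £134.64
Snow pants £96.55: clothing → 0% → £0.00
Total tax = £134.64

£134.64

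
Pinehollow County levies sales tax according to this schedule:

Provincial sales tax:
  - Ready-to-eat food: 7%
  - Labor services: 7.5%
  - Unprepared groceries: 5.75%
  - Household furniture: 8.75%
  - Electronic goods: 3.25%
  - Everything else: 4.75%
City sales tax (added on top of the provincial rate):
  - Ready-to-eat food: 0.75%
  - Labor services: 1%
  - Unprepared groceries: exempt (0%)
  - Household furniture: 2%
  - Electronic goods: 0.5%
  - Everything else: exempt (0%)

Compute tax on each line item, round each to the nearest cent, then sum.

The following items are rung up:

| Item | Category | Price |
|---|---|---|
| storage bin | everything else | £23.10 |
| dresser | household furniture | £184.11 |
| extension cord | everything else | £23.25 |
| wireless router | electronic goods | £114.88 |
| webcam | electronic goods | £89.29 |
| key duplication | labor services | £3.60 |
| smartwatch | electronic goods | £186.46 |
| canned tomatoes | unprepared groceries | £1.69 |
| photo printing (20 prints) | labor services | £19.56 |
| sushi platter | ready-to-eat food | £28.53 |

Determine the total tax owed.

Storage bin £23.10: everything else → 4.75% + 0% city = 4.75% → £1.10
Dresser £184.11: household furniture → 8.75% + 2% city = 10.75% → £19.79
Extension cord £23.25: everything else → 4.75% + 0% city = 4.75% → £1.10
Wireless router £114.88: electronic goods → 3.25% + 0.5% city = 3.75% → £4.31
Webcam £89.29: electronic goods → 3.25% + 0.5% city = 3.75% → £3.35
Key duplication £3.60: labor services → 7.5% + 1% city = 8.5% → £0.31
Smartwatch £186.46: electronic goods → 3.25% + 0.5% city = 3.75% → £6.99
Canned tomatoes £1.69: unprepared groceries → 5.75% + 0% city = 5.75% → £0.10
Photo printing (20 prints) £19.56: labor services → 7.5% + 1% city = 8.5% → £1.66
Sushi platter £28.53: ready-to-eat food → 7% + 0.75% city = 7.75% → £2.21
Total tax = £1.10 + £19.79 + £1.10 + £4.31 + £3.35 + £0.31 + £6.99 + £0.10 + £1.66 + £2.21 = £40.92

£40.92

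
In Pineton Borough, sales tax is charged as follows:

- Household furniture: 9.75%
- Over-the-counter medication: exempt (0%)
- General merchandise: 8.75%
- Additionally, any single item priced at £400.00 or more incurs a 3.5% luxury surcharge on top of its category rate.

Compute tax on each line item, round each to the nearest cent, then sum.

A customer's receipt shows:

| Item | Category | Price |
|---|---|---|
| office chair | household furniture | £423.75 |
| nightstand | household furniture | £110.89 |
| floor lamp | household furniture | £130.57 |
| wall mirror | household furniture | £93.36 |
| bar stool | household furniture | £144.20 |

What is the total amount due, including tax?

£1005.62

Office chair £423.75: household furniture → 9.75% + 3.5% surcharge = 13.25% → £56.15
Nightstand £110.89: household furniture → 9.75% → £10.81
Floor lamp £130.57: household furniture → 9.75% → £12.73
Wall mirror £93.36: household furniture → 9.75% → £9.10
Bar stool £144.20: household furniture → 9.75% → £14.06
Subtotal = £902.77; tax = £102.85; total due = £1005.62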